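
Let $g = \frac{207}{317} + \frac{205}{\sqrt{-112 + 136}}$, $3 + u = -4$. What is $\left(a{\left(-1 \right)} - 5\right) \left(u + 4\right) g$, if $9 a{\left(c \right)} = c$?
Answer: $\frac{3174}{317} + \frac{4715 \sqrt{6}}{18} \approx 651.64$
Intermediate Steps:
$u = -7$ ($u = -3 - 4 = -7$)
$a{\left(c \right)} = \frac{c}{9}$
$g = \frac{207}{317} + \frac{205 \sqrt{6}}{12}$ ($g = 207 \cdot \frac{1}{317} + \frac{205}{\sqrt{24}} = \frac{207}{317} + \frac{205}{2 \sqrt{6}} = \frac{207}{317} + 205 \frac{\sqrt{6}}{12} = \frac{207}{317} + \frac{205 \sqrt{6}}{12} \approx 42.498$)
$\left(a{\left(-1 \right)} - 5\right) \left(u + 4\right) g = \left(\frac{1}{9} \left(-1\right) - 5\right) \left(-7 + 4\right) \left(\frac{207}{317} + \frac{205 \sqrt{6}}{12}\right) = \left(- \frac{1}{9} - 5\right) \left(-3\right) \left(\frac{207}{317} + \frac{205 \sqrt{6}}{12}\right) = \left(- \frac{46}{9}\right) \left(-3\right) \left(\frac{207}{317} + \frac{205 \sqrt{6}}{12}\right) = \frac{46 \left(\frac{207}{317} + \frac{205 \sqrt{6}}{12}\right)}{3} = \frac{3174}{317} + \frac{4715 \sqrt{6}}{18}$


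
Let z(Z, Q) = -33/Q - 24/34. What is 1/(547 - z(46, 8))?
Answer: 136/75049 ≈ 0.0018121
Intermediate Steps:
z(Z, Q) = -12/17 - 33/Q (z(Z, Q) = -33/Q - 24*1/34 = -33/Q - 12/17 = -12/17 - 33/Q)
1/(547 - z(46, 8)) = 1/(547 - (-12/17 - 33/8)) = 1/(547 - 1*(-657/136)) = 1/(547 + 657/136) = 1/(75049/136) = 136/75049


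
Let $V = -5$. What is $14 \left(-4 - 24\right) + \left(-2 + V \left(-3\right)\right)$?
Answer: $-379$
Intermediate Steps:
$14 \left(-4 - 24\right) + \left(-2 + V \left(-3\right)\right) = 14 \left(-4 - 24\right) - -13 = 14 \left(-4 - 24\right) + \left(-2 + 15\right) = 14 \left(-28\right) + 13 = -392 + 13 = -379$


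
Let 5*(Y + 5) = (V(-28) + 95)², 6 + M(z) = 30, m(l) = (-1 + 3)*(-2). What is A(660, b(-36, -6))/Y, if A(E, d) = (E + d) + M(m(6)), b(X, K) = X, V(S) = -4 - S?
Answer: 135/589 ≈ 0.22920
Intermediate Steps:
m(l) = -4 (m(l) = 2*(-2) = -4)
M(z) = 24 (M(z) = -6 + 30 = 24)
A(E, d) = 24 + E + d (A(E, d) = (E + d) + 24 = 24 + E + d)
Y = 14136/5 (Y = -5 + ((-4 - 1*(-28)) + 95)²/5 = -5 + ((-4 + 28) + 95)²/5 = -5 + (24 + 95)²/5 = -5 + (⅕)*119² = -5 + (⅕)*14161 = -5 + 14161/5 = 14136/5 ≈ 2827.2)
A(660, b(-36, -6))/Y = (24 + 660 - 36)/(14136/5) = 648*(5/14136) = 135/589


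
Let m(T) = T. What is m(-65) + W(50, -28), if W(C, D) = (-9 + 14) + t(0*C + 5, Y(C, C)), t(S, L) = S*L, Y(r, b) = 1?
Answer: -55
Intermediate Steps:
t(S, L) = L*S
W(C, D) = 10 (W(C, D) = (-9 + 14) + 1*(0*C + 5) = 5 + 1*(0 + 5) = 5 + 1*5 = 5 + 5 = 10)
m(-65) + W(50, -28) = -65 + 10 = -55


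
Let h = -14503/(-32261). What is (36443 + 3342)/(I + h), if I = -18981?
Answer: -1283503885/612331538 ≈ -2.0961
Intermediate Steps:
h = 14503/32261 (h = -14503*(-1/32261) = 14503/32261 ≈ 0.44955)
(36443 + 3342)/(I + h) = (36443 + 3342)/(-18981 + 14503/32261) = 39785/(-612331538/32261) = 39785*(-32261/612331538) = -1283503885/612331538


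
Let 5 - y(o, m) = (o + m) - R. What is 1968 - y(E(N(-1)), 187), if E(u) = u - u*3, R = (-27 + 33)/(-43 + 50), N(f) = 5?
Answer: 14974/7 ≈ 2139.1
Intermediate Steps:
R = 6/7 ≈ 0.85714
E(u) = -2*u (E(u) = u - 3*u = -2*u)
y(o, m) = 41/7 - m - o (y(o, m) = 5 - ((o + m) - 1*6/7) = 5 - ((m + o) - 6/7) = 5 - (-6/7 + m + o) = 5 + (6/7 - m - o) = 41/7 - m - o)
1968 - y(E(N(-1)), 187) = 1968 - (41/7 - 1*187 - (-2)*5) = 1968 - (41/7 - 187 - 1*(-10)) = 1968 - (41/7 - 187 + 10) = 1968 - 1*(-1198/7) = 1968 + 1198/7 = 14974/7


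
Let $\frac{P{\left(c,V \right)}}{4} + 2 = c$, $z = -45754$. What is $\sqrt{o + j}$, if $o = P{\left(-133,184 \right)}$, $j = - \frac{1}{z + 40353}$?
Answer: $\frac{i \sqrt{15752227139}}{5401} \approx 23.238 i$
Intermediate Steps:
$P{\left(c,V \right)} = -8 + 4 c$
$j = \frac{1}{5401}$ ($j = - \frac{1}{-45754 + 40353} = - \frac{1}{-5401} = \left(-1\right) \left(- \frac{1}{5401}\right) = \frac{1}{5401} \approx 0.00018515$)
$o = -540$ ($o = -8 + 4 \left(-133\right) = -8 - 532 = -540$)
$\sqrt{o + j} = \sqrt{-540 + \frac{1}{5401}} = \sqrt{- \frac{2916539}{5401}} = \frac{i \sqrt{15752227139}}{5401}$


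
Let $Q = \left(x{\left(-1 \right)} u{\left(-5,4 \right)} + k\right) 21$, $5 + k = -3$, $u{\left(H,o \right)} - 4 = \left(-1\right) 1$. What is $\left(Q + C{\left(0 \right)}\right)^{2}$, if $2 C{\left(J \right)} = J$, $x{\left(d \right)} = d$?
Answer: $53361$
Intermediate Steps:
$u{\left(H,o \right)} = 3$ ($u{\left(H,o \right)} = 4 - 1 = 3$)
$k = -8$ ($k = -5 - 3 = -8$)
$Q = -231$ ($Q = \left(\left(-1\right) 3 - 8\right) 21 = \left(-3 - 8\right) 21 = \left(-11\right) 21 = -231$)
$C{\left(J \right)} = \frac{J}{2}$
$\left(Q + C{\left(0 \right)}\right)^{2} = \left(-231 + \frac{1}{2} \cdot 0\right)^{2} = \left(-231 + 0\right)^{2} = \left(-231\right)^{2} = 53361$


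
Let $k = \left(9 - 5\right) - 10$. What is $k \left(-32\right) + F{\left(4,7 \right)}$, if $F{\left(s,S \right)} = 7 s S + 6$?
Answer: $394$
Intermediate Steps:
$F{\left(s,S \right)} = 6 + 7 S s$ ($F{\left(s,S \right)} = 7 S s + 6 = 6 + 7 S s$)
$k = -6$ ($k = 4 - 10 = -6$)
$k \left(-32\right) + F{\left(4,7 \right)} = \left(-6\right) \left(-32\right) + \left(6 + 7 \cdot 7 \cdot 4\right) = 192 + \left(6 + 196\right) = 192 + 202 = 394$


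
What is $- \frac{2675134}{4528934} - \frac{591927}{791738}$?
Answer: $- \frac{2399401779355}{1792864573646} \approx -1.3383$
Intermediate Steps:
$- \frac{2675134}{4528934} - \frac{591927}{791738} = \left(-2675134\right) \frac{1}{4528934} - \frac{591927}{791738} = - \frac{1337567}{2264467} - \frac{591927}{791738} = - \frac{2399401779355}{1792864573646}$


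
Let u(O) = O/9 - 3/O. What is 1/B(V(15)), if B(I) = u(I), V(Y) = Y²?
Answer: 75/1874 ≈ 0.040021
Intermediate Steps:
u(O) = -3/O + O/9 (u(O) = O*(⅑) - 3/O = O/9 - 3/O = -3/O + O/9)
B(I) = -3/I + I/9
1/B(V(15)) = 1/(-3/(15²) + (⅑)*15²) = 1/(-3/225 + (⅑)*225) = 1/(-3*1/225 + 25) = 1/(-1/75 + 25) = 1/(1874/75) = 75/1874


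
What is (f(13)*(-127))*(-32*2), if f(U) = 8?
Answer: 65024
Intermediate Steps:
(f(13)*(-127))*(-32*2) = (8*(-127))*(-32*2) = -1016*(-64) = 65024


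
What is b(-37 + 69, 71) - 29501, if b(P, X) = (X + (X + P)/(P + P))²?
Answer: -99241487/4096 ≈ -24229.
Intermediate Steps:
b(P, X) = (X + (P + X)/(2*P))² (b(P, X) = (X + (P + X)/((2*P)))² = (X + (P + X)*(1/(2*P)))² = (X + (P + X)/(2*P))²)
b(-37 + 69, 71) - 29501 = ((-37 + 69) + 71 + 2*(-37 + 69)*71)²/(4*(-37 + 69)²) - 29501 = (¼)*(32 + 71 + 2*32*71)²/32² - 29501 = (¼)*(1/1024)*(32 + 71 + 4544)² - 29501 = (¼)*(1/1024)*4647² - 29501 = (¼)*(1/1024)*21594609 - 29501 = 21594609/4096 - 29501 = -99241487/4096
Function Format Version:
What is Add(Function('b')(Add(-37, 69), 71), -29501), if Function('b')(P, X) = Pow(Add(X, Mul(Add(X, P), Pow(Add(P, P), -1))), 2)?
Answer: Rational(-99241487, 4096) ≈ -24229.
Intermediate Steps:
Function('b')(P, X) = Pow(Add(X, Mul(Rational(1, 2), Pow(P, -1), Add(P, X))), 2) (Function('b')(P, X) = Pow(Add(X, Mul(Add(P, X), Pow(Mul(2, P), -1))), 2) = Pow(Add(X, Mul(Add(P, X), Mul(Rational(1, 2), Pow(P, -1)))), 2) = Pow(Add(X, Mul(Rational(1, 2), Pow(P, -1), Add(P, X))), 2))
Add(Function('b')(Add(-37, 69), 71), -29501) = Add(Mul(Rational(1, 4), Pow(Add(-37, 69), -2), Pow(Add(Add(-37, 69), 71, Mul(2, Add(-37, 69), 71)), 2)), -29501) = Add(Mul(Rational(1, 4), Pow(32, -2), Pow(Add(32, 71, Mul(2, 32, 71)), 2)), -29501) = Add(Mul(Rational(1, 4), Rational(1, 1024), Pow(Add(32, 71, 4544), 2)), -29501) = Add(Mul(Rational(1, 4), Rational(1, 1024), Pow(4647, 2)), -29501) = Add(Mul(Rational(1, 4), Rational(1, 1024), 21594609), -29501) = Add(Rational(21594609, 4096), -29501) = Rational(-99241487, 4096)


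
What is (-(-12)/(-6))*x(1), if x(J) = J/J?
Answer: -2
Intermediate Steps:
x(J) = 1
(-(-12)/(-6))*x(1) = -(-12)/(-6)*1 = -(-12)*(-1)/6*1 = -2*1*1 = -2*1 = -2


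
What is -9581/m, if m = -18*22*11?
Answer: 871/396 ≈ 2.1995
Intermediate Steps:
m = -4356 (m = -396*11 = -4356)
-9581/m = -9581/(-4356) = -9581*(-1/4356) = 871/396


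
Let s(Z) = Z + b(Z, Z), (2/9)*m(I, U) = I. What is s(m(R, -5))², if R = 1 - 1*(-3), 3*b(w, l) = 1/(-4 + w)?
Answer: 573049/1764 ≈ 324.86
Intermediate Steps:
b(w, l) = 1/(3*(-4 + w))
R = 4 (R = 1 + 3 = 4)
m(I, U) = 9*I/2
s(Z) = Z + 1/(3*(-4 + Z))
s(m(R, -5))² = ((⅓ + ((9/2)*4)*(-4 + (9/2)*4))/(-4 + (9/2)*4))² = ((⅓ + 18*(-4 + 18))/(-4 + 18))² = ((⅓ + 18*14)/14)² = ((⅓ + 252)/14)² = ((1/14)*(757/3))² = (757/42)² = 573049/1764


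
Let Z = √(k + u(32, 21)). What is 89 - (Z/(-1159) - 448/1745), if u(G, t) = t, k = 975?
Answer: 155753/1745 + 2*√249/1159 ≈ 89.284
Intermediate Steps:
Z = 2*√249 (Z = √(975 + 21) = √996 = 2*√249 ≈ 31.559)
89 - (Z/(-1159) - 448/1745) = 89 - ((2*√249)/(-1159) - 448/1745) = 89 - ((2*√249)*(-1/1159) - 448*1/1745) = 89 - (-2*√249/1159 - 448/1745) = 89 - (-448/1745 - 2*√249/1159) = 89 + (448/1745 + 2*√249/1159) = 155753/1745 + 2*√249/1159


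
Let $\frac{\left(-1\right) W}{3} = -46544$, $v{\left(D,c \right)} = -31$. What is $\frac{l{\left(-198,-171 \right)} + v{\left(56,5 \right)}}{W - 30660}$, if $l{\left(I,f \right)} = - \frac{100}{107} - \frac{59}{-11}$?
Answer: $- \frac{15637}{64130022} \approx -0.00024383$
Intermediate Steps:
$W = 139632$ ($W = \left(-3\right) \left(-46544\right) = 139632$)
$l{\left(I,f \right)} = \frac{5213}{1177}$ ($l{\left(I,f \right)} = \left(-100\right) \frac{1}{107} - - \frac{59}{11} = - \frac{100}{107} + \frac{59}{11} = \frac{5213}{1177}$)
$\frac{l{\left(-198,-171 \right)} + v{\left(56,5 \right)}}{W - 30660} = \frac{\frac{5213}{1177} - 31}{139632 - 30660} = - \frac{31274}{1177 \cdot 108972} = \left(- \frac{31274}{1177}\right) \frac{1}{108972} = - \frac{15637}{64130022}$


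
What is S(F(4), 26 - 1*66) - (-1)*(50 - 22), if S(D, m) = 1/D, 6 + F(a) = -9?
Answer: 419/15 ≈ 27.933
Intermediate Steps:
F(a) = -15 (F(a) = -6 - 9 = -15)
S(F(4), 26 - 1*66) - (-1)*(50 - 22) = 1/(-15) - (-1)*(50 - 22) = -1/15 - (-1)*28 = -1/15 - 1*(-28) = -1/15 + 28 = 419/15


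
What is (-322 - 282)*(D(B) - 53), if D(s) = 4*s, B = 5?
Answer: 19932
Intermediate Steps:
(-322 - 282)*(D(B) - 53) = (-322 - 282)*(4*5 - 53) = -604*(20 - 53) = -604*(-33) = 19932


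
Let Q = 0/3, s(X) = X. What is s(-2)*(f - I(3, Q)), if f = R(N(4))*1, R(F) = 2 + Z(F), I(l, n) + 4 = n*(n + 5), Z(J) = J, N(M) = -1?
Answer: -10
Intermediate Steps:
Q = 0 (Q = 0*(⅓) = 0)
I(l, n) = -4 + n*(5 + n) (I(l, n) = -4 + n*(n + 5) = -4 + n*(5 + n))
R(F) = 2 + F
f = 1 (f = (2 - 1)*1 = 1*1 = 1)
s(-2)*(f - I(3, Q)) = -2*(1 - (-4 + 0² + 5*0)) = -2*(1 - (-4 + 0 + 0)) = -2*(1 - 1*(-4)) = -2*(1 + 4) = -2*5 = -10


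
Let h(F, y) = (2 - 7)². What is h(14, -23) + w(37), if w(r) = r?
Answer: 62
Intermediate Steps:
h(F, y) = 25 (h(F, y) = (-5)² = 25)
h(14, -23) + w(37) = 25 + 37 = 62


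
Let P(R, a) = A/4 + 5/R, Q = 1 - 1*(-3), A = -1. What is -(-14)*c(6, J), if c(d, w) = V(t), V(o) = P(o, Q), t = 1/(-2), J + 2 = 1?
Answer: -287/2 ≈ -143.50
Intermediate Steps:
J = -1 (J = -2 + 1 = -1)
Q = 4 (Q = 1 + 3 = 4)
P(R, a) = -¼ + 5/R (P(R, a) = -1/4 + 5/R = -1*¼ + 5/R = -¼ + 5/R)
t = -½ ≈ -0.50000
V(o) = (20 - o)/(4*o)
c(d, w) = -41/4 (c(d, w) = (20 - 1*(-½))/(4*(-½)) = (¼)*(-2)*(20 + ½) = (¼)*(-2)*(41/2) = -41/4)
-(-14)*c(6, J) = -(-14)*(-41)/4 = -1*287/2 = -287/2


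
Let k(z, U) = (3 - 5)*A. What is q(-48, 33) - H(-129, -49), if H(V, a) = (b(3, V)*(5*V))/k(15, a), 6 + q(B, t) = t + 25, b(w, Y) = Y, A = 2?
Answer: 83413/4 ≈ 20853.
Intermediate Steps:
q(B, t) = 19 + t (q(B, t) = -6 + (t + 25) = -6 + (25 + t) = 19 + t)
k(z, U) = -4 (k(z, U) = (3 - 5)*2 = -2*2 = -4)
H(V, a) = -5*V²/4 (H(V, a) = (V*(5*V))/(-4) = (5*V²)*(-¼) = -5*V²/4)
q(-48, 33) - H(-129, -49) = (19 + 33) - (-5)*(-129)²/4 = 52 - (-5)*16641/4 = 52 - 1*(-83205/4) = 52 + 83205/4 = 83413/4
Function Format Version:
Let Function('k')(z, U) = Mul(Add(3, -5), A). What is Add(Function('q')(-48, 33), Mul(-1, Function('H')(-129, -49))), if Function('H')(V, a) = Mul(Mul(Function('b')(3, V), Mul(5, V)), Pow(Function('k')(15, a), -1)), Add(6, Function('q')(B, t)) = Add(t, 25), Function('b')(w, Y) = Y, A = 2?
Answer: Rational(83413, 4) ≈ 20853.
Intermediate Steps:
Function('q')(B, t) = Add(19, t) (Function('q')(B, t) = Add(-6, Add(t, 25)) = Add(-6, Add(25, t)) = Add(19, t))
Function('k')(z, U) = -4 (Function('k')(z, U) = Mul(Add(3, -5), 2) = Mul(-2, 2) = -4)
Function('H')(V, a) = Mul(Rational(-5, 4), Pow(V, 2)) (Function('H')(V, a) = Mul(Mul(V, Mul(5, V)), Pow(-4, -1)) = Mul(Mul(5, Pow(V, 2)), Rational(-1, 4)) = Mul(Rational(-5, 4), Pow(V, 2)))
Add(Function('q')(-48, 33), Mul(-1, Function('H')(-129, -49))) = Add(Add(19, 33), Mul(-1, Mul(Rational(-5, 4), Pow(-129, 2)))) = Add(52, Mul(-1, Mul(Rational(-5, 4), 16641))) = Add(52, Mul(-1, Rational(-83205, 4))) = Add(52, Rational(83205, 4)) = Rational(83413, 4)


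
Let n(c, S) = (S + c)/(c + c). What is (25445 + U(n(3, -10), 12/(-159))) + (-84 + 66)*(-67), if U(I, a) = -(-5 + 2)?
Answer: 26654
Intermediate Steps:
n(c, S) = (S + c)/(2*c) (n(c, S) = (S + c)/((2*c)) = (S + c)*(1/(2*c)) = (S + c)/(2*c))
U(I, a) = 3 (U(I, a) = -1*(-3) = 3)
(25445 + U(n(3, -10), 12/(-159))) + (-84 + 66)*(-67) = (25445 + 3) + (-84 + 66)*(-67) = 25448 - 18*(-67) = 25448 + 1206 = 26654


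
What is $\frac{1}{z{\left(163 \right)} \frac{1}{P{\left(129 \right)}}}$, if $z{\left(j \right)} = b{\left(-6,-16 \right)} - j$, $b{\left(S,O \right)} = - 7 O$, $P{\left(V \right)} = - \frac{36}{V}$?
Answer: $\frac{4}{731} \approx 0.005472$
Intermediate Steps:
$z{\left(j \right)} = 112 - j$ ($z{\left(j \right)} = \left(-7\right) \left(-16\right) - j = 112 - j$)
$\frac{1}{z{\left(163 \right)} \frac{1}{P{\left(129 \right)}}} = \frac{1}{\left(112 - 163\right) \frac{1}{\left(-36\right) \frac{1}{129}}} = \frac{1}{\left(-51\right) \frac{1}{- \frac{12}{43}}} = \frac{1}{\left(-51\right) \left(- \frac{43}{12}\right)} = \frac{1}{\frac{731}{4}} = \frac{4}{731}$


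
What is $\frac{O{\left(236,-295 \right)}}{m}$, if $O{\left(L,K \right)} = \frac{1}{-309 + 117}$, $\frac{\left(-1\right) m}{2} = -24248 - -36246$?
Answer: $\frac{1}{4607232} \approx 2.1705 \cdot 10^{-7}$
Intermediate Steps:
$m = -23996$ ($m = - 2 \left(-24248 - -36246\right) = - 2 \left(-24248 + 36246\right) = \left(-2\right) 11998 = -23996$)
$O{\left(L,K \right)} = - \frac{1}{192}$ ($O{\left(L,K \right)} = \frac{1}{-192} = - \frac{1}{192}$)
$\frac{O{\left(236,-295 \right)}}{m} = - \frac{1}{192 \left(-23996\right)} = \left(- \frac{1}{192}\right) \left(- \frac{1}{23996}\right) = \frac{1}{4607232}$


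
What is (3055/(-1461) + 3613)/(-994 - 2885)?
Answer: -5275538/5667219 ≈ -0.93089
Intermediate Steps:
(3055/(-1461) + 3613)/(-994 - 2885) = (3055*(-1/1461) + 3613)/(-3879) = (-3055/1461 + 3613)*(-1/3879) = (5275538/1461)*(-1/3879) = -5275538/5667219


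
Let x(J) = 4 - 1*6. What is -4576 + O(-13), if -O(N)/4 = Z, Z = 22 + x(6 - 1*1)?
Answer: -4656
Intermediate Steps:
x(J) = -2 (x(J) = 4 - 6 = -2)
Z = 20 (Z = 22 - 2 = 20)
O(N) = -80 (O(N) = -4*20 = -80)
-4576 + O(-13) = -4576 - 80 = -4656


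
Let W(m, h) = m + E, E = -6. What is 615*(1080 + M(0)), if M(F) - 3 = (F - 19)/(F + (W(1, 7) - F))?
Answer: 668382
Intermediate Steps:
W(m, h) = -6 + m (W(m, h) = m - 6 = -6 + m)
M(F) = 34/5 - F/5 (M(F) = 3 + (F - 19)/(F + ((-6 + 1) - F)) = 3 + (-19 + F)/(F + (-5 - F)) = 3 + (-19 + F)/(-5) = 3 + (-19 + F)*(-⅕) = 3 + (19/5 - F/5) = 34/5 - F/5)
615*(1080 + M(0)) = 615*(1080 + (34/5 - ⅕*0)) = 615*(1080 + (34/5 + 0)) = 615*(1080 + 34/5) = 615*(5434/5) = 668382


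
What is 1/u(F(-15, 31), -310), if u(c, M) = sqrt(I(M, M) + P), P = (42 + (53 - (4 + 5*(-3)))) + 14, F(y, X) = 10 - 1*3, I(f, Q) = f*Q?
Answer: sqrt(24055)/48110 ≈ 0.0032238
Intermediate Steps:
I(f, Q) = Q*f
F(y, X) = 7 (F(y, X) = 10 - 3 = 7)
P = 120 (P = (42 + (53 - (4 - 15))) + 14 = (42 + (53 - 1*(-11))) + 14 = (42 + (53 + 11)) + 14 = (42 + 64) + 14 = 106 + 14 = 120)
u(c, M) = sqrt(120 + M**2) (u(c, M) = sqrt(M*M + 120) = sqrt(M**2 + 120) = sqrt(120 + M**2))
1/u(F(-15, 31), -310) = 1/(sqrt(120 + (-310)**2)) = 1/(sqrt(120 + 96100)) = 1/(sqrt(96220)) = 1/(2*sqrt(24055)) = sqrt(24055)/48110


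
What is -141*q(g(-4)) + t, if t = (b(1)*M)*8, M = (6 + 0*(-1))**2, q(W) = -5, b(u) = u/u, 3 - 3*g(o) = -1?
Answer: 993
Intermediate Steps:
g(o) = 4/3 (g(o) = 1 - 1/3*(-1) = 1 + 1/3 = 4/3)
b(u) = 1
M = 36 (M = (6 + 0)**2 = 6**2 = 36)
t = 288 (t = (1*36)*8 = 36*8 = 288)
-141*q(g(-4)) + t = -141*(-5) + 288 = 705 + 288 = 993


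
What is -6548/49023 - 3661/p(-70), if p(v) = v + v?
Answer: 25508069/980460 ≈ 26.016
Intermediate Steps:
p(v) = 2*v
-6548/49023 - 3661/p(-70) = -6548/49023 - 3661/(2*(-70)) = -6548*1/49023 - 3661/(-140) = -6548/49023 - 3661*(-1/140) = -6548/49023 + 523/20 = 25508069/980460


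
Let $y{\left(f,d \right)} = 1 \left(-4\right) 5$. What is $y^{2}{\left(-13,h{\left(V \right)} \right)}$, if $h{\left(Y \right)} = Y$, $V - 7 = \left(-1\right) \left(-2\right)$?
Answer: $400$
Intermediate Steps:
$V = 9$ ($V = 7 - -2 = 7 + 2 = 9$)
$y{\left(f,d \right)} = -20$ ($y{\left(f,d \right)} = \left(-4\right) 5 = -20$)
$y^{2}{\left(-13,h{\left(V \right)} \right)} = \left(-20\right)^{2} = 400$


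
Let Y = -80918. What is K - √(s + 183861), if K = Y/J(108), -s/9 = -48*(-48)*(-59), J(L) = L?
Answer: -40459/54 - 3*√156365 ≈ -1935.5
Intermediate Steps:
s = 1223424 (s = -9*(-48*(-48))*(-59) = -20736*(-59) = -9*(-135936) = 1223424)
K = -40459/54 (K = -80918/108 = -80918*1/108 = -40459/54 ≈ -749.24)
K - √(s + 183861) = -40459/54 - √(1223424 + 183861) = -40459/54 - √1407285 = -40459/54 - 3*√156365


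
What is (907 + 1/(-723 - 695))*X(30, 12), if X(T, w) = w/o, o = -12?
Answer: -1286125/1418 ≈ -907.00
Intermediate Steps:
X(T, w) = -w/12 (X(T, w) = w/(-12) = w*(-1/12) = -w/12)
(907 + 1/(-723 - 695))*X(30, 12) = (907 + 1/(-723 - 695))*(-1/12*12) = (907 + 1/(-1418))*(-1) = (907 - 1/1418)*(-1) = (1286125/1418)*(-1) = -1286125/1418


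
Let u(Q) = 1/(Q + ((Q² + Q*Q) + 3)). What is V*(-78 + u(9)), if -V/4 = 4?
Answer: 108568/87 ≈ 1247.9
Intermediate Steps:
V = -16 (V = -4*4 = -16)
u(Q) = 1/(3 + Q + 2*Q²) (u(Q) = 1/(Q + ((Q² + Q²) + 3)) = 1/(Q + (2*Q² + 3)) = 1/(Q + (3 + 2*Q²)) = 1/(3 + Q + 2*Q²))
V*(-78 + u(9)) = -16*(-78 + 1/(3 + 9 + 2*9²)) = -16*(-78 + 1/(3 + 9 + 2*81)) = -16*(-78 + 1/(3 + 9 + 162)) = -16*(-78 + 1/174) = -16*(-13571/174) = 108568/87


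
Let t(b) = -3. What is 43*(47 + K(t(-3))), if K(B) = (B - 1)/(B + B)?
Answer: 6149/3 ≈ 2049.7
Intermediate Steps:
K(B) = (-1 + B)/(2*B) (K(B) = (-1 + B)/((2*B)) = (-1 + B)*(1/(2*B)) = (-1 + B)/(2*B))
43*(47 + K(t(-3))) = 43*(47 + (1/2)*(-1 - 3)/(-3)) = 43*(47 + (1/2)*(-1/3)*(-4)) = 43*(47 + 2/3) = 43*(143/3) = 6149/3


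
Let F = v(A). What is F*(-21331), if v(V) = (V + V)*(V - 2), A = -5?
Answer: -1493170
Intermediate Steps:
v(V) = 2*V*(-2 + V) (v(V) = (2*V)*(-2 + V) = 2*V*(-2 + V))
F = 70 (F = 2*(-5)*(-2 - 5) = 2*(-5)*(-7) = 70)
F*(-21331) = 70*(-21331) = -1493170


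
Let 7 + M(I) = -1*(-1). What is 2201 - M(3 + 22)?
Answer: 2207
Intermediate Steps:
M(I) = -6 (M(I) = -7 - 1*(-1) = -7 + 1 = -6)
2201 - M(3 + 22) = 2201 - 1*(-6) = 2201 + 6 = 2207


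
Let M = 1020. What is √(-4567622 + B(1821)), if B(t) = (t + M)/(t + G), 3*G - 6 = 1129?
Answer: I*√198844991134934/6598 ≈ 2137.2*I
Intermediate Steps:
G = 1135/3 (G = 2 + (⅓)*1129 = 2 + 1129/3 = 1135/3 ≈ 378.33)
B(t) = (1020 + t)/(1135/3 + t) (B(t) = (t + 1020)/(t + 1135/3) = (1020 + t)/(1135/3 + t))
√(-4567622 + B(1821)) = √(-4567622 + 3*(1020 + 1821)/(1135 + 3*1821)) = √(-4567622 + 3*2841/(1135 + 5463)) = √(-4567622 + 3*2841/6598) = √(-4567622 + 3*(1/6598)*2841) = √(-4567622 + 8523/6598) = √(-30137161433/6598) = I*√198844991134934/6598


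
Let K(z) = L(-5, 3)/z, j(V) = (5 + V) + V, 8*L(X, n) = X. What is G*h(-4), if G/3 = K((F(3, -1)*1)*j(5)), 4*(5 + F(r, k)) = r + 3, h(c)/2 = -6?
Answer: -3/7 ≈ -0.42857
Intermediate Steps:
L(X, n) = X/8
h(c) = -12 (h(c) = 2*(-6) = -12)
F(r, k) = -17/4 + r/4 (F(r, k) = -5 + (r + 3)/4 = -5 + (3 + r)/4 = -5 + (¾ + r/4) = -17/4 + r/4)
j(V) = 5 + 2*V
K(z) = -5/(8*z) (K(z) = ((⅛)*(-5))/z = -5/(8*z))
G = 1/28 (G = 3*(-5*1/((5 + 2*5)*(-17/4 + (¼)*3))/8) = 3*(-5*1/((5 + 10)*(-17/4 + ¾))/8) = 3*(-5/(8*(-7/2*1*15))) = 3*(-5/(8*((-7/2*15)))) = 3*(-5/(8*(-105/2))) = 3*(-5/8*(-2/105)) = 3*(1/84) = 1/28 ≈ 0.035714)
G*h(-4) = (1/28)*(-12) = -3/7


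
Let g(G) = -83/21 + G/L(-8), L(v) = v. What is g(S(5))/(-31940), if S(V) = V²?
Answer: 1189/5365920 ≈ 0.00022158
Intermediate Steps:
g(G) = -83/21 - G/8 (g(G) = -83/21 + G/(-8) = -83*1/21 + G*(-⅛) = -83/21 - G/8)
g(S(5))/(-31940) = (-83/21 - ⅛*5²)/(-31940) = (-83/21 - ⅛*25)*(-1/31940) = (-83/21 - 25/8)*(-1/31940) = -1189/168*(-1/31940) = 1189/5365920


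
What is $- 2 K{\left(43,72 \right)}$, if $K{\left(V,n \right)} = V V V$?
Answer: $-159014$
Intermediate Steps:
$K{\left(V,n \right)} = V^{3}$ ($K{\left(V,n \right)} = V^{2} V = V^{3}$)
$- 2 K{\left(43,72 \right)} = - 2 \cdot 43^{3} = \left(-2\right) 79507 = -159014$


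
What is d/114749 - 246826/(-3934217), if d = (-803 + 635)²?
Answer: 139362377282/451447466533 ≈ 0.30870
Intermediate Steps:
d = 28224 (d = (-168)² = 28224)
d/114749 - 246826/(-3934217) = 28224/114749 - 246826/(-3934217) = 28224*(1/114749) - 246826*(-1/3934217) = 28224/114749 + 246826/3934217 = 139362377282/451447466533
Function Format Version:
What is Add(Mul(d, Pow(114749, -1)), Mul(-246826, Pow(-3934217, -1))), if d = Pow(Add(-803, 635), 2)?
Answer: Rational(139362377282, 451447466533) ≈ 0.30870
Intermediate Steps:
d = 28224 (d = Pow(-168, 2) = 28224)
Add(Mul(d, Pow(114749, -1)), Mul(-246826, Pow(-3934217, -1))) = Add(Mul(28224, Pow(114749, -1)), Mul(-246826, Pow(-3934217, -1))) = Add(Mul(28224, Rational(1, 114749)), Mul(-246826, Rational(-1, 3934217))) = Add(Rational(28224, 114749), Rational(246826, 3934217)) = Rational(139362377282, 451447466533)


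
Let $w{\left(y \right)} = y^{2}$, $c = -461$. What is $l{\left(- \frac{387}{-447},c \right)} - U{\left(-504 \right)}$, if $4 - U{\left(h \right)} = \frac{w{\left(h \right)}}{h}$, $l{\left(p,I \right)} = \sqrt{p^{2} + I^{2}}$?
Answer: $-508 + \frac{\sqrt{4718195362}}{149} \approx -46.999$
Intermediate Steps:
$l{\left(p,I \right)} = \sqrt{I^{2} + p^{2}}$
$U{\left(h \right)} = 4 - h$ ($U{\left(h \right)} = 4 - \frac{h^{2}}{h} = 4 - h$)
$l{\left(- \frac{387}{-447},c \right)} - U{\left(-504 \right)} = \sqrt{\left(-461\right)^{2} + \left(- \frac{387}{-447}\right)^{2}} - \left(4 - -504\right) = \sqrt{212521 + \left(\left(-387\right) \left(- \frac{1}{447}\right)\right)^{2}} - \left(4 + 504\right) = \sqrt{212521 + \left(\frac{129}{149}\right)^{2}} - 508 = \sqrt{212521 + \frac{16641}{22201}} - 508 = \sqrt{\frac{4718195362}{22201}} - 508 = \frac{\sqrt{4718195362}}{149} - 508 = -508 + \frac{\sqrt{4718195362}}{149}$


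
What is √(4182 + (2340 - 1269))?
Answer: √5253 ≈ 72.478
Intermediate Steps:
√(4182 + (2340 - 1269)) = √(4182 + 1071) = √5253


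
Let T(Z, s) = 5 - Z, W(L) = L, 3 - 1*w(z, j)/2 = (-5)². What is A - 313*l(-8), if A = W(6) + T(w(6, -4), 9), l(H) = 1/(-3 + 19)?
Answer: 567/16 ≈ 35.438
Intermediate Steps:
l(H) = 1/16
w(z, j) = -44 (w(z, j) = 6 - 2*(-5)² = 6 - 2*25 = 6 - 50 = -44)
A = 55 (A = 6 + (5 - 1*(-44)) = 6 + (5 + 44) = 6 + 49 = 55)
A - 313*l(-8) = 55 - 313*1/16 = 55 - 313/16 = 567/16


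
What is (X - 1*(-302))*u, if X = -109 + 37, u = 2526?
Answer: 580980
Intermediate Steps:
X = -72
(X - 1*(-302))*u = (-72 - 1*(-302))*2526 = (-72 + 302)*2526 = 230*2526 = 580980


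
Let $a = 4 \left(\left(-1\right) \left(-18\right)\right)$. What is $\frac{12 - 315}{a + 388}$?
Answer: $- \frac{303}{460} \approx -0.6587$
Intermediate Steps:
$a = 72$ ($a = 4 \cdot 18 = 72$)
$\frac{12 - 315}{a + 388} = \frac{12 - 315}{72 + 388} = - \frac{303}{460}$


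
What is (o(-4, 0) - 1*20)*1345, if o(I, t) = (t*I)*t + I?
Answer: -32280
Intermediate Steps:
o(I, t) = I + I*t² (o(I, t) = (I*t)*t + I = I*t² + I = I + I*t²)
(o(-4, 0) - 1*20)*1345 = (-4*(1 + 0²) - 1*20)*1345 = (-4*(1 + 0) - 20)*1345 = (-4*1 - 20)*1345 = (-4 - 20)*1345 = -24*1345 = -32280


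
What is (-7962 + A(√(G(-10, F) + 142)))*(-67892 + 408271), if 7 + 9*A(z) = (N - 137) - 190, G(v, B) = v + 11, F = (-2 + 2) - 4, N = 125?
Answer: -24462017593/9 ≈ -2.7180e+9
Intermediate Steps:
F = -4 (F = 0 - 4 = -4)
G(v, B) = 11 + v
A(z) = -209/9 (A(z) = -7/9 + ((125 - 137) - 190)/9 = -7/9 + (-12 - 190)/9 = -7/9 + (⅑)*(-202) = -7/9 - 202/9 = -209/9)
(-7962 + A(√(G(-10, F) + 142)))*(-67892 + 408271) = (-7962 - 209/9)*(-67892 + 408271) = -71867/9*340379 = -24462017593/9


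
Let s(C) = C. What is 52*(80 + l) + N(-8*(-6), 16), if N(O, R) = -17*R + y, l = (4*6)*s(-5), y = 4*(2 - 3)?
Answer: -2356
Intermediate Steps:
y = -4 (y = 4*(-1) = -4)
l = -120 (l = (4*6)*(-5) = 24*(-5) = -120)
N(O, R) = -4 - 17*R (N(O, R) = -17*R - 4 = -4 - 17*R)
52*(80 + l) + N(-8*(-6), 16) = 52*(80 - 120) + (-4 - 17*16) = 52*(-40) + (-4 - 272) = -2080 - 276 = -2356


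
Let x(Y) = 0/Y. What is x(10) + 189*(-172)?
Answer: -32508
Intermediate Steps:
x(Y) = 0
x(10) + 189*(-172) = 0 + 189*(-172) = 0 - 32508 = -32508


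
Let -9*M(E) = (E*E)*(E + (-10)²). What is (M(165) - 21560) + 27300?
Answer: -795885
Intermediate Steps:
M(E) = -E²*(100 + E)/9 (M(E) = -E*E*(E + (-10)²)/9 = -E²*(E + 100)/9 = -E²*(100 + E)/9)
(M(165) - 21560) + 27300 = ((⅑)*165²*(-100 - 1*165) - 21560) + 27300 = ((⅑)*27225*(-100 - 165) - 21560) + 27300 = ((⅑)*27225*(-265) - 21560) + 27300 = (-801625 - 21560) + 27300 = -823185 + 27300 = -795885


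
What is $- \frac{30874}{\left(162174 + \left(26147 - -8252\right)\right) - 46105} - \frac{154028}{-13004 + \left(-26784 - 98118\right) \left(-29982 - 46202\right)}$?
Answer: $- \frac{36725671315955}{178972676051394} \approx -0.2052$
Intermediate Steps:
$- \frac{30874}{\left(162174 + \left(26147 - -8252\right)\right) - 46105} - \frac{154028}{-13004 + \left(-26784 - 98118\right) \left(-29982 - 46202\right)} = - \frac{30874}{\left(162174 + \left(26147 + 8252\right)\right) - 46105} - \frac{154028}{-13004 - 124902 \left(-29982 - 46202\right)} = - \frac{30874}{\left(162174 + 34399\right) - 46105} - \frac{154028}{-13004 - 124902 \left(-29982 - 46202\right)} = - \frac{30874}{196573 - 46105} - \frac{154028}{-13004 - -9515533968} = - \frac{30874}{150468} - \frac{154028}{-13004 + 9515533968} = \left(-30874\right) \frac{1}{150468} - \frac{154028}{9515520964} = - \frac{15437}{75234} - \frac{38507}{2378880241} = - \frac{36725671315955}{178972676051394}$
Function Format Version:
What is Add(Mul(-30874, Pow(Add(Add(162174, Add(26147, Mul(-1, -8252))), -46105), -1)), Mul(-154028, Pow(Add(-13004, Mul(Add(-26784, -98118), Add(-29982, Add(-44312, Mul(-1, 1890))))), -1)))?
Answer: Rational(-36725671315955, 178972676051394) ≈ -0.20520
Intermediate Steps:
Add(Mul(-30874, Pow(Add(Add(162174, Add(26147, Mul(-1, -8252))), -46105), -1)), Mul(-154028, Pow(Add(-13004, Mul(Add(-26784, -98118), Add(-29982, Add(-44312, Mul(-1, 1890))))), -1))) = Add(Mul(-30874, Pow(Add(Add(162174, Add(26147, 8252)), -46105), -1)), Mul(-154028, Pow(Add(-13004, Mul(-124902, Add(-29982, Add(-44312, -1890)))), -1))) = Add(Mul(-30874, Pow(Add(Add(162174, 34399), -46105), -1)), Mul(-154028, Pow(Add(-13004, Mul(-124902, Add(-29982, -46202))), -1))) = Add(Mul(-30874, Pow(Add(196573, -46105), -1)), Mul(-154028, Pow(Add(-13004, Mul(-124902, -76184)), -1))) = Add(Mul(-30874, Pow(150468, -1)), Mul(-154028, Pow(Add(-13004, 9515533968), -1))) = Add(Mul(-30874, Rational(1, 150468)), Mul(-154028, Pow(9515520964, -1))) = Add(Rational(-15437, 75234), Mul(-154028, Rational(1, 9515520964))) = Add(Rational(-15437, 75234), Rational(-38507, 2378880241)) = Rational(-36725671315955, 178972676051394)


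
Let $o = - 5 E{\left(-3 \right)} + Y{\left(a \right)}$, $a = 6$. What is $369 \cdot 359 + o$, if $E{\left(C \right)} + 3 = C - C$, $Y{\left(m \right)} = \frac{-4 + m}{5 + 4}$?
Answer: $\frac{1192376}{9} \approx 1.3249 \cdot 10^{5}$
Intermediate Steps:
$Y{\left(m \right)} = - \frac{4}{9} + \frac{m}{9}$ ($Y{\left(m \right)} = \frac{-4 + m}{9} = \left(-4 + m\right) \frac{1}{9} = - \frac{4}{9} + \frac{m}{9}$)
$E{\left(C \right)} = -3$ ($E{\left(C \right)} = -3 + \left(C - C\right) = -3 + 0 = -3$)
$o = \frac{137}{9}$ ($o = \left(-5\right) \left(-3\right) + \left(- \frac{4}{9} + \frac{1}{9} \cdot 6\right) = 15 + \left(- \frac{4}{9} + \frac{2}{3}\right) = 15 + \frac{2}{9} = \frac{137}{9} \approx 15.222$)
$369 \cdot 359 + o = 369 \cdot 359 + \frac{137}{9} = 132471 + \frac{137}{9} = \frac{1192376}{9}$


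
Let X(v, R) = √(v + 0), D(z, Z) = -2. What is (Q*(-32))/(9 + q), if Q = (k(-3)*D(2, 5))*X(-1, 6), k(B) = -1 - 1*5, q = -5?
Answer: -96*I ≈ -96.0*I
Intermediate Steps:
X(v, R) = √v
k(B) = -6 (k(B) = -1 - 5 = -6)
Q = 12*I (Q = (-6*(-2))*√(-1) = 12*I ≈ 12.0*I)
(Q*(-32))/(9 + q) = ((12*I)*(-32))/(9 - 5) = (-384*I)/4 = -96*I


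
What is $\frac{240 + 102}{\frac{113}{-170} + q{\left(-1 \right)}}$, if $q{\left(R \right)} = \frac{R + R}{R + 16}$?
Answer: $- \frac{174420}{407} \approx -428.55$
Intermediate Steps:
$q{\left(R \right)} = \frac{2 R}{16 + R}$
$\frac{240 + 102}{\frac{113}{-170} + q{\left(-1 \right)}} = \frac{240 + 102}{\frac{113}{-170} + 2 \left(-1\right) \frac{1}{16 - 1}} = \frac{342}{113 \left(- \frac{1}{170}\right) + 2 \left(-1\right) \frac{1}{15}} = \frac{342}{- \frac{113}{170} + 2 \left(-1\right) \frac{1}{15}} = \frac{342}{- \frac{113}{170} - \frac{2}{15}} = \frac{342}{- \frac{407}{510}} = 342 \left(- \frac{510}{407}\right) = - \frac{174420}{407}$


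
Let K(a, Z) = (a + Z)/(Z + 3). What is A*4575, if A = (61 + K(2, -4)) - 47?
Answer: 73200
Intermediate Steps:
K(a, Z) = (Z + a)/(3 + Z)
A = 16 (A = (61 + (-4 + 2)/(3 - 4)) - 47 = (61 - 2/(-1)) - 47 = (61 - 1*(-2)) - 47 = (61 + 2) - 47 = 63 - 47 = 16)
A*4575 = 16*4575 = 73200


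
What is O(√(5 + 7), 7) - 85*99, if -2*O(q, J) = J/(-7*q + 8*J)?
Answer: -109396/13 - √3/52 ≈ -8415.1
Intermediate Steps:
O(q, J) = -J/(2*(-7*q + 8*J))
O(√(5 + 7), 7) - 85*99 = (½)*7/(-8*7 + 7*√(5 + 7)) - 85*99 = (½)*7/(-56 + 7*√12) - 8415 = (½)*7/(-56 + 7*(2*√3)) - 8415 = (½)*7/(-56 + 14*√3) - 8415 = 7/(2*(-56 + 14*√3)) - 8415 = -8415 + 7/(2*(-56 + 14*√3))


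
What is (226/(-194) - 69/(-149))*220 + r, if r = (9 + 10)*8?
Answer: -34824/14453 ≈ -2.4095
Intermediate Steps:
r = 152 (r = 19*8 = 152)
(226/(-194) - 69/(-149))*220 + r = (226/(-194) - 69/(-149))*220 + 152 = (226*(-1/194) - 69*(-1/149))*220 + 152 = (-113/97 + 69/149)*220 + 152 = -10144/14453*220 + 152 = -2231680/14453 + 152 = -34824/14453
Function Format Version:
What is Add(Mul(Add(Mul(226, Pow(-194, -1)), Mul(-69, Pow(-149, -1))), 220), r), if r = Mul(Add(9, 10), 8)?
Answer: Rational(-34824, 14453) ≈ -2.4095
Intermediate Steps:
r = 152 (r = Mul(19, 8) = 152)
Add(Mul(Add(Mul(226, Pow(-194, -1)), Mul(-69, Pow(-149, -1))), 220), r) = Add(Mul(Add(Mul(226, Pow(-194, -1)), Mul(-69, Pow(-149, -1))), 220), 152) = Add(Mul(Add(Mul(226, Rational(-1, 194)), Mul(-69, Rational(-1, 149))), 220), 152) = Add(Mul(Add(Rational(-113, 97), Rational(69, 149)), 220), 152) = Add(Mul(Rational(-10144, 14453), 220), 152) = Add(Rational(-2231680, 14453), 152) = Rational(-34824, 14453)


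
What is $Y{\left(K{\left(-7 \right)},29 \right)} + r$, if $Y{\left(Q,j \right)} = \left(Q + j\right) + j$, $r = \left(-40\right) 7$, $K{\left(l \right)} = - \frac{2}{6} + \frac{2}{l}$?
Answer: $- \frac{4675}{21} \approx -222.62$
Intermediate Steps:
$K{\left(l \right)} = - \frac{1}{3} + \frac{2}{l}$ ($K{\left(l \right)} = \left(-2\right) \frac{1}{6} + \frac{2}{l} = - \frac{1}{3} + \frac{2}{l}$)
$r = -280$
$Y{\left(Q,j \right)} = Q + 2 j$
$Y{\left(K{\left(-7 \right)},29 \right)} + r = \left(\frac{6 - -7}{3 \left(-7\right)} + 2 \cdot 29\right) - 280 = \left(\frac{1}{3} \left(- \frac{1}{7}\right) \left(6 + 7\right) + 58\right) - 280 = \left(\frac{1}{3} \left(- \frac{1}{7}\right) 13 + 58\right) - 280 = \left(- \frac{13}{21} + 58\right) - 280 = \frac{1205}{21} - 280 = - \frac{4675}{21}$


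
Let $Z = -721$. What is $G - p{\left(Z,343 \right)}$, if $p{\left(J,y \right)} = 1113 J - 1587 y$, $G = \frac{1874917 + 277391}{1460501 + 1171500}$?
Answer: $\frac{3544817947122}{2632001} \approx 1.3468 \cdot 10^{6}$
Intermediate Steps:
$G = \frac{2152308}{2632001} \approx 0.81775$
$p{\left(J,y \right)} = - 1587 y + 1113 J$
$G - p{\left(Z,343 \right)} = \frac{2152308}{2632001} - \left(\left(-1587\right) 343 + 1113 \left(-721\right)\right) = \frac{2152308}{2632001} - \left(-544341 - 802473\right) = \frac{2152308}{2632001} - -1346814 = \frac{2152308}{2632001} + 1346814 = \frac{3544817947122}{2632001}$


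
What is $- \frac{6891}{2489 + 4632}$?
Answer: $- \frac{6891}{7121} \approx -0.9677$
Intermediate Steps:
$- \frac{6891}{2489 + 4632} = - \frac{6891}{7121}$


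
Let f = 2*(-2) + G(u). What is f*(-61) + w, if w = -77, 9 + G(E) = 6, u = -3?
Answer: 350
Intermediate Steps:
G(E) = -3 (G(E) = -9 + 6 = -3)
f = -7 (f = 2*(-2) - 3 = -4 - 3 = -7)
f*(-61) + w = -7*(-61) - 77 = 427 - 77 = 350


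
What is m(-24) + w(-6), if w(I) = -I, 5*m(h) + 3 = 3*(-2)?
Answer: 21/5 ≈ 4.2000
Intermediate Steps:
m(h) = -9/5 (m(h) = -⅗ + (3*(-2))/5 = -⅗ + (⅕)*(-6) = -⅗ - 6/5 = -9/5)
m(-24) + w(-6) = -9/5 - 1*(-6) = -9/5 + 6 = 21/5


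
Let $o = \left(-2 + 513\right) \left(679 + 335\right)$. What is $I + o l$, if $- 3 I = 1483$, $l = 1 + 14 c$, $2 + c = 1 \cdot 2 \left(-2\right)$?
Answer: $- \frac{129021829}{3} \approx -4.3007 \cdot 10^{7}$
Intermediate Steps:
$c = -6$ ($c = -2 + 1 \cdot 2 \left(-2\right) = -2 + 2 \left(-2\right) = -2 - 4 = -6$)
$o = 518154$ ($o = 511 \cdot 1014 = 518154$)
$l = -83$ ($l = 1 + 14 \left(-6\right) = 1 - 84 = -83$)
$I = - \frac{1483}{3}$ ($I = \left(- \frac{1}{3}\right) 1483 = - \frac{1483}{3} \approx -494.33$)
$I + o l = - \frac{1483}{3} + 518154 \left(-83\right) = - \frac{1483}{3} - 43006782 = - \frac{129021829}{3}$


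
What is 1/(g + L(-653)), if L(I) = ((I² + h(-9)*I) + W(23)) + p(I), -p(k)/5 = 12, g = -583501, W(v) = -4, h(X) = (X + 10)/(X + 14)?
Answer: -5/786433 ≈ -6.3578e-6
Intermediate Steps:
h(X) = (10 + X)/(14 + X)
p(k) = -60 (p(k) = -5*12 = -60)
L(I) = -64 + I² + I/5 (L(I) = ((I² + ((10 - 9)/(14 - 9))*I) - 4) - 60 = ((I² + (1/5)*I) - 4) - 60 = ((I² + ((⅕)*1)*I) - 4) - 60 = ((I² + I/5) - 4) - 60 = (-4 + I² + I/5) - 60 = -64 + I² + I/5)
1/(g + L(-653)) = 1/(-583501 + (-64 + (-653)² + (⅕)*(-653))) = 1/(-583501 + (-64 + 426409 - 653/5)) = 1/(-583501 + 2131072/5) = 1/(-786433/5) = -5/786433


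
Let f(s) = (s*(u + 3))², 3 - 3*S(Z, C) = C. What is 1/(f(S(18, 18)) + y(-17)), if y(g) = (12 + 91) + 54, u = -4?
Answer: 1/182 ≈ 0.0054945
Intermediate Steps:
S(Z, C) = 1 - C/3
f(s) = s² (f(s) = (s*(-4 + 3))² = (s*(-1))² = (-s)² = s²)
y(g) = 157 (y(g) = 103 + 54 = 157)
1/(f(S(18, 18)) + y(-17)) = 1/((1 - ⅓*18)² + 157) = 1/((1 - 6)² + 157) = 1/((-5)² + 157) = 1/(25 + 157) = 1/182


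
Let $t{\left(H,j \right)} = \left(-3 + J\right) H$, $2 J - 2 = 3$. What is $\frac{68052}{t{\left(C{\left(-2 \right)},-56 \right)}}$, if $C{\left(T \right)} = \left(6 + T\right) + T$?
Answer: $-68052$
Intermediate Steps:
$C{\left(T \right)} = 6 + 2 T$
$J = \frac{5}{2}$ ($J = 1 + \frac{1}{2} \cdot 3 = 1 + \frac{3}{2} = \frac{5}{2} \approx 2.5$)
$t{\left(H,j \right)} = - \frac{H}{2}$ ($t{\left(H,j \right)} = \left(-3 + \frac{5}{2}\right) H = - \frac{H}{2}$)
$\frac{68052}{t{\left(C{\left(-2 \right)},-56 \right)}} = \frac{68052}{\left(- \frac{1}{2}\right) \left(6 + 2 \left(-2\right)\right)} = \frac{68052}{\left(- \frac{1}{2}\right) \left(6 - 4\right)} = \frac{68052}{\left(- \frac{1}{2}\right) 2} = \frac{68052}{-1} = 68052 \left(-1\right) = -68052$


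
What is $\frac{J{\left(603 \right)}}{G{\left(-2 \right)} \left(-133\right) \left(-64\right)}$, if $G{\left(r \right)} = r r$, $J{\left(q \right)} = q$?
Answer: $\frac{603}{34048} \approx 0.01771$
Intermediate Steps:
$G{\left(r \right)} = r^{2}$
$\frac{J{\left(603 \right)}}{G{\left(-2 \right)} \left(-133\right) \left(-64\right)} = \frac{603}{\left(-2\right)^{2} \left(-133\right) \left(-64\right)} = \frac{603}{4 \left(-133\right) \left(-64\right)} = \frac{603}{\left(-532\right) \left(-64\right)} = \frac{603}{34048}$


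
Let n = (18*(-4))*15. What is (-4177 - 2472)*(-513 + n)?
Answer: 10591857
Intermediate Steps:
n = -1080 (n = -72*15 = -1080)
(-4177 - 2472)*(-513 + n) = (-4177 - 2472)*(-513 - 1080) = -6649*(-1593) = 10591857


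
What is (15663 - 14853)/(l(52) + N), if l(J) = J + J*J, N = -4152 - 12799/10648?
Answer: -8624880/14877407 ≈ -0.57973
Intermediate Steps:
N = -44223295/10648 (N = -4152 - 12799*1/10648 = -4152 - 12799/10648 = -44223295/10648 ≈ -4153.2)
l(J) = J + J²
(15663 - 14853)/(l(52) + N) = (15663 - 14853)/(52*(1 + 52) - 44223295/10648) = 810/(52*53 - 44223295/10648) = 810/(2756 - 44223295/10648) = 810/(-14877407/10648) = 810*(-10648/14877407) = -8624880/14877407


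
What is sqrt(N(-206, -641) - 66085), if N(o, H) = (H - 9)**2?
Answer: sqrt(356415) ≈ 597.00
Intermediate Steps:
N(o, H) = (-9 + H)**2
sqrt(N(-206, -641) - 66085) = sqrt((-9 - 641)**2 - 66085) = sqrt((-650)**2 - 66085) = sqrt(422500 - 66085) = sqrt(356415)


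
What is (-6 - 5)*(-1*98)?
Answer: 1078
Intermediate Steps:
(-6 - 5)*(-1*98) = -11*(-98) = 1078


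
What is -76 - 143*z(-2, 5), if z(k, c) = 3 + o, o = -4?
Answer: 67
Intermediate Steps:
z(k, c) = -1 (z(k, c) = 3 - 4 = -1)
-76 - 143*z(-2, 5) = -76 - 143*(-1) = -76 + 143 = 67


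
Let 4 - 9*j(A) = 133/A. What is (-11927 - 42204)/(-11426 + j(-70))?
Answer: 4871790/1028281 ≈ 4.7378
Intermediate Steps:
j(A) = 4/9 - 133/(9*A)
(-11927 - 42204)/(-11426 + j(-70)) = (-11927 - 42204)/(-11426 + (1/9)*(-133 + 4*(-70))/(-70)) = -54131/(-11426 + (1/9)*(-1/70)*(-133 - 280)) = -54131/(-11426 + (1/9)*(-1/70)*(-413)) = -54131/(-11426 + 59/90) = -54131/(-1028281/90) = -54131*(-90/1028281) = 4871790/1028281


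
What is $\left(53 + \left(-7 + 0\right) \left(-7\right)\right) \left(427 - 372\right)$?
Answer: $5610$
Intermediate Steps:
$\left(53 + \left(-7 + 0\right) \left(-7\right)\right) \left(427 - 372\right) = \left(53 - -49\right) 55 = \left(53 + 49\right) 55 = 102 \cdot 55 = 5610$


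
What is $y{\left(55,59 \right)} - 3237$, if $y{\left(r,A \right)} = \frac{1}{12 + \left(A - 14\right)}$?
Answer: $- \frac{184508}{57} \approx -3237.0$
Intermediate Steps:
$y{\left(r,A \right)} = \frac{1}{-2 + A}$ ($y{\left(r,A \right)} = \frac{1}{12 + \left(-14 + A\right)} = \frac{1}{-2 + A}$)
$y{\left(55,59 \right)} - 3237 = \frac{1}{-2 + 59} - 3237 = \frac{1}{57} - 3237 = - \frac{184508}{57}$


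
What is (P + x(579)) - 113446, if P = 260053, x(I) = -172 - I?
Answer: 145856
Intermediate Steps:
(P + x(579)) - 113446 = (260053 + (-172 - 1*579)) - 113446 = (260053 + (-172 - 579)) - 113446 = (260053 - 751) - 113446 = 259302 - 113446 = 145856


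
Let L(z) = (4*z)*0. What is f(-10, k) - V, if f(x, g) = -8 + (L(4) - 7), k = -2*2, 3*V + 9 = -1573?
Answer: 1537/3 ≈ 512.33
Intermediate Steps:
V = -1582/3 (V = -3 + (⅓)*(-1573) = -3 - 1573/3 = -1582/3 ≈ -527.33)
k = -4
L(z) = 0
f(x, g) = -15 (f(x, g) = -8 + (0 - 7) = -8 - 7 = -15)
f(-10, k) - V = -15 - 1*(-1582/3) = -15 + 1582/3 = 1537/3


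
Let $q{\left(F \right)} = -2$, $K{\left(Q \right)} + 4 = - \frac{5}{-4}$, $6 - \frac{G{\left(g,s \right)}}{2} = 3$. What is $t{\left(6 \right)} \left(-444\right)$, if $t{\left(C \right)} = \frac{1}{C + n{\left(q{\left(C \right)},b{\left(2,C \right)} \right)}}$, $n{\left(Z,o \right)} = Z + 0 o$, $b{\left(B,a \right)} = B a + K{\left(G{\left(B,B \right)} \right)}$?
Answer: $-111$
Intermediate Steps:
$G{\left(g,s \right)} = 6$ ($G{\left(g,s \right)} = 12 - 6 = 6$)
$K{\left(Q \right)} = - \frac{11}{4}$ ($K{\left(Q \right)} = -4 - \frac{5}{-4} = -4 - - \frac{5}{4} = -4 + \frac{5}{4} = - \frac{11}{4}$)
$b{\left(B,a \right)} = - \frac{11}{4} + B a$ ($b{\left(B,a \right)} = B a - \frac{11}{4} = - \frac{11}{4} + B a$)
$n{\left(Z,o \right)} = Z$ ($n{\left(Z,o \right)} = Z + 0 = Z$)
$t{\left(C \right)} = \frac{1}{-2 + C}$ ($t{\left(C \right)} = \frac{1}{C - 2} = \frac{1}{-2 + C}$)
$t{\left(6 \right)} \left(-444\right) = \frac{1}{-2 + 6} \left(-444\right) = \frac{1}{4} \left(-444\right) = -111$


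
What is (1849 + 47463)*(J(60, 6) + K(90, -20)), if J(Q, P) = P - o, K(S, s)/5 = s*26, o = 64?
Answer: -131071296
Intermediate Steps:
K(S, s) = 130*s (K(S, s) = 5*(s*26) = 5*(26*s) = 130*s)
J(Q, P) = -64 + P (J(Q, P) = P - 1*64 = P - 64 = -64 + P)
(1849 + 47463)*(J(60, 6) + K(90, -20)) = (1849 + 47463)*((-64 + 6) + 130*(-20)) = 49312*(-58 - 2600) = 49312*(-2658) = -131071296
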